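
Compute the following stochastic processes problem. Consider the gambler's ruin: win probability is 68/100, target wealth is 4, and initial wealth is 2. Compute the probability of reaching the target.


Gambler's ruin formula:
r = q/p = 0.3200/0.6800 = 0.4706
P(win) = (1 - r^i)/(1 - r^N)
= (1 - 0.4706^2)/(1 - 0.4706^4)
= 0.8187

0.8187


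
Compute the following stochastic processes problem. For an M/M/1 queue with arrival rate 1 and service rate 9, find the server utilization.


rho = lambda/mu
= 1/9
= 0.1111

0.1111


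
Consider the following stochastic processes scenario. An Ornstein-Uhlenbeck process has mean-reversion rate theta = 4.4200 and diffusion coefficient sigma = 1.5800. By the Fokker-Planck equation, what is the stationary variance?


Stationary variance = sigma^2 / (2*theta)
= 1.5800^2 / (2*4.4200)
= 2.4964 / 8.8400
= 0.2824

0.2824


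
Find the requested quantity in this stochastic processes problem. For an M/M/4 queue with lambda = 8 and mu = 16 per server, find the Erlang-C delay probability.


a = lambda/mu = 0.5000
rho = a/c = 0.1250
Erlang-C formula applied:
C(c,a) = 0.0018

0.0018


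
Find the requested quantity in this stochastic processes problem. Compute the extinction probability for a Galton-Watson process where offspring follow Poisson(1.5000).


Since mu = 1.5000 > 1, extinction prob q < 1.
Solve s = exp(mu*(s-1)) iteratively.
q = 0.4172

0.4172


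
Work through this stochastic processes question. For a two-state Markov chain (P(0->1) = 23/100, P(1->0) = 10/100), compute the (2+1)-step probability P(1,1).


P^3 = P^2 * P^1
Computing via matrix multiplication of the transition matrix.
Entry (1,1) of P^3 = 0.7881

0.7881


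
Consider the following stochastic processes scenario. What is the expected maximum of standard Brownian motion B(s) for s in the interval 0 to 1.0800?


E(max B(s)) = sqrt(2t/pi)
= sqrt(2*1.0800/pi)
= sqrt(0.6875)
= 0.8292

0.8292


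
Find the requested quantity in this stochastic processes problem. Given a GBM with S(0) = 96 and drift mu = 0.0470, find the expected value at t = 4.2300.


E[S(t)] = S(0) * exp(mu * t)
= 96 * exp(0.0470 * 4.2300)
= 96 * 1.2200
= 117.1152

117.1152


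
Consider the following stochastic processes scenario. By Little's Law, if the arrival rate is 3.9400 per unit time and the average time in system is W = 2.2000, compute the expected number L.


Little's Law: L = lambda * W
= 3.9400 * 2.2000
= 8.6680

8.6680


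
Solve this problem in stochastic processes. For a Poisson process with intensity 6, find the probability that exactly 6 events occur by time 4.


P(N(t)=k) = (lambda*t)^k * exp(-lambda*t) / k!
lambda*t = 24
= 24^6 * exp(-24) / 6!
= 191102976 * 3.7751e-11 / 720
= 1.0020e-05

1.0020e-05


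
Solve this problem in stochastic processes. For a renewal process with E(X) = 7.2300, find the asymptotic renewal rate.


Long-run renewal rate = 1/E(X)
= 1/7.2300
= 0.1383

0.1383


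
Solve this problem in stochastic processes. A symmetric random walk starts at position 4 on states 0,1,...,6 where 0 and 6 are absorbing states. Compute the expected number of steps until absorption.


For symmetric RW on 0,...,N with absorbing barriers, E(i) = i*(N-i)
E(4) = 4 * 2 = 8

8


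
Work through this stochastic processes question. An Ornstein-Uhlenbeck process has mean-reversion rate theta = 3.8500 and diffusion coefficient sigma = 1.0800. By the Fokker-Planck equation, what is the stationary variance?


Stationary variance = sigma^2 / (2*theta)
= 1.0800^2 / (2*3.8500)
= 1.1664 / 7.7000
= 0.1515

0.1515


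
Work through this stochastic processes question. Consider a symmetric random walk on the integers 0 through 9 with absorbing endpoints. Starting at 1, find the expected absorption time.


For symmetric RW on 0,...,N with absorbing barriers, E(i) = i*(N-i)
E(1) = 1 * 8 = 8

8


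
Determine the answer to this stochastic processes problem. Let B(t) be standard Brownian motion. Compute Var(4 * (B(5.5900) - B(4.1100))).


Var(alpha*(B(t)-B(s))) = alpha^2 * (t-s)
= 4^2 * (5.5900 - 4.1100)
= 16 * 1.4800
= 23.6800

23.6800


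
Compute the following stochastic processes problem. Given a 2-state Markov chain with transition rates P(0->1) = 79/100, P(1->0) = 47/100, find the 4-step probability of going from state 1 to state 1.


Computing P^4 by matrix multiplication.
P = [[0.2100, 0.7900], [0.4700, 0.5300]]
After raising P to the power 4:
P^4(1,1) = 0.6287

0.6287


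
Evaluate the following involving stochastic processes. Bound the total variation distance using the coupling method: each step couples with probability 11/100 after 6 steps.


TV distance bound <= (1-delta)^n
= (1 - 0.1100)^6
= 0.8900^6
= 0.4970

0.4970


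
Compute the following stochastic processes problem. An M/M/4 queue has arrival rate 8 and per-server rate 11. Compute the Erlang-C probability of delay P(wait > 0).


a = lambda/mu = 0.7273
rho = a/c = 0.1818
Erlang-C formula applied:
C(c,a) = 0.0069

0.0069


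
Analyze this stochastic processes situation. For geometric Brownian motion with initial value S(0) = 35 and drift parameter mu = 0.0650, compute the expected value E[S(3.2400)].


E[S(t)] = S(0) * exp(mu * t)
= 35 * exp(0.0650 * 3.2400)
= 35 * 1.2344
= 43.2046

43.2046


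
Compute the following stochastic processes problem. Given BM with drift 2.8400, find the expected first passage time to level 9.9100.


Expected first passage time = a/mu
= 9.9100/2.8400
= 3.4894

3.4894


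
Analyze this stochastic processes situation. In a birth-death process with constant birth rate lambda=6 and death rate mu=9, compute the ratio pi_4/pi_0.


For birth-death process, pi_n/pi_0 = (lambda/mu)^n
= (6/9)^4
= 0.1975

0.1975


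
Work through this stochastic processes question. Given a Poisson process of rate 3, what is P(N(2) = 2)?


P(N(t)=k) = (lambda*t)^k * exp(-lambda*t) / k!
lambda*t = 6
= 6^2 * exp(-6) / 2!
= 36 * 0.0025 / 2
= 0.0446

0.0446


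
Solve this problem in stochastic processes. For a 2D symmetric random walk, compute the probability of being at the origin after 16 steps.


P = C(16,8)^2 / 4^16
= 12870^2 / 4294967296
= 165636900 / 4294967296
= 0.0386

0.0386


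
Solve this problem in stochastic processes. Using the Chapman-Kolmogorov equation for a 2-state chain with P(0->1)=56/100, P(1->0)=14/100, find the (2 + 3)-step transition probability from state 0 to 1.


P^5 = P^2 * P^3
Computing via matrix multiplication of the transition matrix.
Entry (0,1) of P^5 = 0.7981

0.7981


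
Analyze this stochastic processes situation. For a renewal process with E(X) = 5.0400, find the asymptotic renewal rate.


Long-run renewal rate = 1/E(X)
= 1/5.0400
= 0.1984

0.1984


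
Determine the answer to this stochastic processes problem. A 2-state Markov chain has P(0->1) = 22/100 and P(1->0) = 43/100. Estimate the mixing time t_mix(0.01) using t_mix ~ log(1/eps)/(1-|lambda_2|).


lambda_2 = |1 - p01 - p10| = |1 - 0.2200 - 0.4300| = 0.3500
t_mix ~ log(1/eps)/(1 - |lambda_2|)
= log(100)/(1 - 0.3500) = 4.6052/0.6500
= 7.0849

7.0849


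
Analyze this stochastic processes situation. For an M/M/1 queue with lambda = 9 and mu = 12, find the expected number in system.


rho = 9/12 = 0.7500
L = rho/(1-rho)
= 0.7500/0.2500
= 3.0000

3.0000


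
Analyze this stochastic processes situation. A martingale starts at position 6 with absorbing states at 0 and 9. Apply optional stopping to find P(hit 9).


By optional stopping theorem: E(M at tau) = M(0) = 6
P(hit 9)*9 + P(hit 0)*0 = 6
P(hit 9) = (6 - 0)/(9 - 0) = 2/3 = 0.6667

0.6667


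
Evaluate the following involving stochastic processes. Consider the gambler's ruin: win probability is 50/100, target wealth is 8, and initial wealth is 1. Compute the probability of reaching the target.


p = 1/2: P(win) = i/N = 1/8
= 0.1250

0.1250


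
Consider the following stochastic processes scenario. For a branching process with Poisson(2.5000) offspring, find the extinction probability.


Since mu = 2.5000 > 1, extinction prob q < 1.
Solve s = exp(mu*(s-1)) iteratively.
q = 0.1074

0.1074


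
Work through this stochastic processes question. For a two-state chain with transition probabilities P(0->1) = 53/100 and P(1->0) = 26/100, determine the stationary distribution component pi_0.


Stationary distribution: pi_0 = p10/(p01+p10), pi_1 = p01/(p01+p10)
p01 = 0.5300, p10 = 0.2600
pi_0 = 0.3291

0.3291


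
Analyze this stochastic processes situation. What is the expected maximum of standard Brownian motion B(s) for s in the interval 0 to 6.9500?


E(max B(s)) = sqrt(2t/pi)
= sqrt(2*6.9500/pi)
= sqrt(4.4245)
= 2.1035

2.1035


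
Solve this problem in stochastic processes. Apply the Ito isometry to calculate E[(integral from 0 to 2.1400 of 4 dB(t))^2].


By Ito isometry: E[(int f dB)^2] = int f^2 dt
= 4^2 * 2.1400
= 16 * 2.1400 = 34.2400

34.2400


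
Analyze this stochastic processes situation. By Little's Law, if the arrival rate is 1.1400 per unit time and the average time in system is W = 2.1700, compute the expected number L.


Little's Law: L = lambda * W
= 1.1400 * 2.1700
= 2.4738

2.4738


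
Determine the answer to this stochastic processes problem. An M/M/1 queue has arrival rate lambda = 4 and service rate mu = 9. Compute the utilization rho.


rho = lambda/mu
= 4/9
= 0.4444

0.4444


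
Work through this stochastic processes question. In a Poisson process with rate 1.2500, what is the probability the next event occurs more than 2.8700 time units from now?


P(X > t) = exp(-lambda * t)
= exp(-1.2500 * 2.8700)
= exp(-3.5875) = 0.0277

0.0277


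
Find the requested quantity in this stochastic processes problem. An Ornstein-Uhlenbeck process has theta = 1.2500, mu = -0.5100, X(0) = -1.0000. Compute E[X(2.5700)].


E[X(t)] = mu + (X(0) - mu)*exp(-theta*t)
= -0.5100 + (-1.0000 - -0.5100)*exp(-1.2500*2.5700)
= -0.5100 + -0.4900 * 0.0403
= -0.5297

-0.5297


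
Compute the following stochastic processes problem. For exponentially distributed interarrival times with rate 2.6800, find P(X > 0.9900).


P(X > t) = exp(-lambda * t)
= exp(-2.6800 * 0.9900)
= exp(-2.6532) = 0.0704

0.0704


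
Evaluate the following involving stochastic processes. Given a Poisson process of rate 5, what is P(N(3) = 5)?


P(N(t)=k) = (lambda*t)^k * exp(-lambda*t) / k!
lambda*t = 15
= 15^5 * exp(-15) / 5!
= 759375 * 3.0590e-07 / 120
= 0.0019

0.0019


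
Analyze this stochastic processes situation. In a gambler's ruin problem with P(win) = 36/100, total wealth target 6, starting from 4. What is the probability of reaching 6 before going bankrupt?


Gambler's ruin formula:
r = q/p = 0.6400/0.3600 = 1.7778
P(win) = (1 - r^i)/(1 - r^N)
= (1 - 1.7778^4)/(1 - 1.7778^6)
= 0.2940

0.2940


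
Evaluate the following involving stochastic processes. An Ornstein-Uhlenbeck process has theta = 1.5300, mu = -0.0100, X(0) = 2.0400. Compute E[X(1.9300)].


E[X(t)] = mu + (X(0) - mu)*exp(-theta*t)
= -0.0100 + (2.0400 - -0.0100)*exp(-1.5300*1.9300)
= -0.0100 + 2.0500 * 0.0522
= 0.0970

0.0970


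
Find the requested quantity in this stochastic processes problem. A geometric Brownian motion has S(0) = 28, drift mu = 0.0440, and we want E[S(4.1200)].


E[S(t)] = S(0) * exp(mu * t)
= 28 * exp(0.0440 * 4.1200)
= 28 * 1.1988
= 33.5650

33.5650


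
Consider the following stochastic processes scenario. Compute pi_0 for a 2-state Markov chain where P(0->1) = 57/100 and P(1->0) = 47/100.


Stationary distribution: pi_0 = p10/(p01+p10), pi_1 = p01/(p01+p10)
p01 = 0.5700, p10 = 0.4700
pi_0 = 0.4519

0.4519


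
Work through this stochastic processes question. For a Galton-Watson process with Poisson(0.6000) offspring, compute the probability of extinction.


Since mu = 0.6000 <= 1, extinction probability = 1.

1.0000


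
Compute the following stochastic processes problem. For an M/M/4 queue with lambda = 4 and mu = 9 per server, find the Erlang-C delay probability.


a = lambda/mu = 0.4444
rho = a/c = 0.1111
Erlang-C formula applied:
C(c,a) = 0.0012

0.0012


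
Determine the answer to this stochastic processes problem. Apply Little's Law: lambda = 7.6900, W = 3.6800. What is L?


Little's Law: L = lambda * W
= 7.6900 * 3.6800
= 28.2992

28.2992


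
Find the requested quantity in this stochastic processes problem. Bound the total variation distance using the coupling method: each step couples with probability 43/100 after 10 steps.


TV distance bound <= (1-delta)^n
= (1 - 0.4300)^10
= 0.5700^10
= 0.0036

0.0036


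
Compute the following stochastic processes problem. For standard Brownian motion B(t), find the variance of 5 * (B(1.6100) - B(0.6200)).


Var(alpha*(B(t)-B(s))) = alpha^2 * (t-s)
= 5^2 * (1.6100 - 0.6200)
= 25 * 0.9900
= 24.7500

24.7500


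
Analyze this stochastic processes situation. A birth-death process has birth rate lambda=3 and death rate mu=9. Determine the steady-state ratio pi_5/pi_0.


For birth-death process, pi_n/pi_0 = (lambda/mu)^n
= (3/9)^5
= 0.0041

0.0041


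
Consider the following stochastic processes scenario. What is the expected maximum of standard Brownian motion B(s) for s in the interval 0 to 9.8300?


E(max B(s)) = sqrt(2t/pi)
= sqrt(2*9.8300/pi)
= sqrt(6.2580)
= 2.5016

2.5016


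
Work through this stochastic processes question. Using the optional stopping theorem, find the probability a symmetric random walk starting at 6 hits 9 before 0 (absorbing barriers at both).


By optional stopping theorem: E(M at tau) = M(0) = 6
P(hit 9)*9 + P(hit 0)*0 = 6
P(hit 9) = (6 - 0)/(9 - 0) = 2/3 = 0.6667

0.6667


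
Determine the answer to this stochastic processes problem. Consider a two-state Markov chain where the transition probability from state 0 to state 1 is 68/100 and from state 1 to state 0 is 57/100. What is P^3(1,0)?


Computing P^3 by matrix multiplication.
P = [[0.3200, 0.6800], [0.5700, 0.4300]]
After raising P to the power 3:
P^3(1,0) = 0.4631

0.4631


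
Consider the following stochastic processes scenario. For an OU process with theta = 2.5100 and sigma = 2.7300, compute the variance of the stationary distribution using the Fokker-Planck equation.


Stationary variance = sigma^2 / (2*theta)
= 2.7300^2 / (2*2.5100)
= 7.4529 / 5.0200
= 1.4846

1.4846


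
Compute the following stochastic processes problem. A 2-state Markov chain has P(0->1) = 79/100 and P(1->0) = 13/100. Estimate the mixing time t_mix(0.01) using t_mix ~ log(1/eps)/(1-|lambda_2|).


lambda_2 = |1 - p01 - p10| = |1 - 0.7900 - 0.1300| = 0.0800
t_mix ~ log(1/eps)/(1 - |lambda_2|)
= log(100)/(1 - 0.0800) = 4.6052/0.9200
= 5.0056

5.0056


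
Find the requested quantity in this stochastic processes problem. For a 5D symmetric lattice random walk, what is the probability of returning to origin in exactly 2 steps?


P(return in 2 steps) = P(reverse first step) = 1/(2d)
= 1/10
= 0.1000

0.1000


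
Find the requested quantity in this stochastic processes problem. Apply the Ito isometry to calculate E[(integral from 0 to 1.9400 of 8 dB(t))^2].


By Ito isometry: E[(int f dB)^2] = int f^2 dt
= 8^2 * 1.9400
= 64 * 1.9400 = 124.1600

124.1600


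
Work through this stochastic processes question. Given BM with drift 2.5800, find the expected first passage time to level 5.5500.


Expected first passage time = a/mu
= 5.5500/2.5800
= 2.1512

2.1512


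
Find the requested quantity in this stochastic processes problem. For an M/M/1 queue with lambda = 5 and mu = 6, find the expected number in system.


rho = 5/6 = 0.8333
L = rho/(1-rho)
= 0.8333/0.1667
= 5.0000

5.0000


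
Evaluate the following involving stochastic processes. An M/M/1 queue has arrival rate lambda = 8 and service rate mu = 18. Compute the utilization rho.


rho = lambda/mu
= 8/18
= 0.4444

0.4444


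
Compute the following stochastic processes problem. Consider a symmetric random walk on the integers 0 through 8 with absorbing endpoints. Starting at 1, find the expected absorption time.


For symmetric RW on 0,...,N with absorbing barriers, E(i) = i*(N-i)
E(1) = 1 * 7 = 7

7


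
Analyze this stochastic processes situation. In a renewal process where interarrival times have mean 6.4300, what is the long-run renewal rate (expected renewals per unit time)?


Long-run renewal rate = 1/E(X)
= 1/6.4300
= 0.1555

0.1555


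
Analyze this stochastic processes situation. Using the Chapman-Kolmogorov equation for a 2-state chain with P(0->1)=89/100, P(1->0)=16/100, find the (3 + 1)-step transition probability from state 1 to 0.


P^4 = P^3 * P^1
Computing via matrix multiplication of the transition matrix.
Entry (1,0) of P^4 = 0.1524

0.1524


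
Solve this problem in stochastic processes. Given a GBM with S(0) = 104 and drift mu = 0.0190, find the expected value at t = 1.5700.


E[S(t)] = S(0) * exp(mu * t)
= 104 * exp(0.0190 * 1.5700)
= 104 * 1.0303
= 107.1491

107.1491


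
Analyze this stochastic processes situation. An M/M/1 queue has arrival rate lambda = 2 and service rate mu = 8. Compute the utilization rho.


rho = lambda/mu
= 2/8
= 0.2500

0.2500


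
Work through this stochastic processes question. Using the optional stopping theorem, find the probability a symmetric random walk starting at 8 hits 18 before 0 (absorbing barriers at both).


By optional stopping theorem: E(M at tau) = M(0) = 8
P(hit 18)*18 + P(hit 0)*0 = 8
P(hit 18) = (8 - 0)/(18 - 0) = 4/9 = 0.4444

0.4444


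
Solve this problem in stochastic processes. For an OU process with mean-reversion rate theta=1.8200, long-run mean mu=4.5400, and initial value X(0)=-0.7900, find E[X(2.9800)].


E[X(t)] = mu + (X(0) - mu)*exp(-theta*t)
= 4.5400 + (-0.7900 - 4.5400)*exp(-1.8200*2.9800)
= 4.5400 + -5.3300 * 0.0044
= 4.5165

4.5165


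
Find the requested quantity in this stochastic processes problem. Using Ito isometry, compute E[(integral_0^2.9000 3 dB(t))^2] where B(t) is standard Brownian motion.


By Ito isometry: E[(int f dB)^2] = int f^2 dt
= 3^2 * 2.9000
= 9 * 2.9000 = 26.1000

26.1000


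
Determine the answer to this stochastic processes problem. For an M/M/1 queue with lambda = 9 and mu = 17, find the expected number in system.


rho = 9/17 = 0.5294
L = rho/(1-rho)
= 0.5294/0.4706
= 1.1250

1.1250


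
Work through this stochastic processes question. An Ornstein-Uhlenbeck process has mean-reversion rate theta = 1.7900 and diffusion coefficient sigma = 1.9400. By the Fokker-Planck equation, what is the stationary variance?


Stationary variance = sigma^2 / (2*theta)
= 1.9400^2 / (2*1.7900)
= 3.7636 / 3.5800
= 1.0513

1.0513


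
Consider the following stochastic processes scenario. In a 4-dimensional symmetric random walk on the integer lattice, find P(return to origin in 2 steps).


P(return in 2 steps) = P(reverse first step) = 1/(2d)
= 1/8
= 0.1250

0.1250


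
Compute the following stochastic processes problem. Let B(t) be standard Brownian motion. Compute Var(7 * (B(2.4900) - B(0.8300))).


Var(alpha*(B(t)-B(s))) = alpha^2 * (t-s)
= 7^2 * (2.4900 - 0.8300)
= 49 * 1.6600
= 81.3400

81.3400


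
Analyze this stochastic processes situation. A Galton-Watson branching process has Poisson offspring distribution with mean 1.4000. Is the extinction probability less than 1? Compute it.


Since mu = 1.4000 > 1, extinction prob q < 1.
Solve s = exp(mu*(s-1)) iteratively.
q = 0.4890

0.4890


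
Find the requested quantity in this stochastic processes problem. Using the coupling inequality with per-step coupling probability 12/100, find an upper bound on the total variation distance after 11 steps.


TV distance bound <= (1-delta)^n
= (1 - 0.1200)^11
= 0.8800^11
= 0.2451

0.2451


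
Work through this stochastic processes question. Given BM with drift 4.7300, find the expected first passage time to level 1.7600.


Expected first passage time = a/mu
= 1.7600/4.7300
= 0.3721

0.3721


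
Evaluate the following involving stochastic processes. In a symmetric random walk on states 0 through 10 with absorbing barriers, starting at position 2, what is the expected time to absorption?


For symmetric RW on 0,...,N with absorbing barriers, E(i) = i*(N-i)
E(2) = 2 * 8 = 16

16


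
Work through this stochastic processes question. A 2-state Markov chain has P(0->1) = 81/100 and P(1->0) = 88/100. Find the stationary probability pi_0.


Stationary distribution: pi_0 = p10/(p01+p10), pi_1 = p01/(p01+p10)
p01 = 0.8100, p10 = 0.8800
pi_0 = 0.5207

0.5207


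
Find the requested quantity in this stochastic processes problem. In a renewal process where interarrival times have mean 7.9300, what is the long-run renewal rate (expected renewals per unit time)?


Long-run renewal rate = 1/E(X)
= 1/7.9300
= 0.1261

0.1261


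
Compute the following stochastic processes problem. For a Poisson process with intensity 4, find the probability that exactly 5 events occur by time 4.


P(N(t)=k) = (lambda*t)^k * exp(-lambda*t) / k!
lambda*t = 16
= 16^5 * exp(-16) / 5!
= 1048576 * 1.1254e-07 / 120
= 9.8335e-04

9.8335e-04


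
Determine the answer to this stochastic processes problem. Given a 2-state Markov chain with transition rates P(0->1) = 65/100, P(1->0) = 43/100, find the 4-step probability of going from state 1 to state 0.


Computing P^4 by matrix multiplication.
P = [[0.3500, 0.6500], [0.4300, 0.5700]]
After raising P to the power 4:
P^4(1,0) = 0.3981

0.3981


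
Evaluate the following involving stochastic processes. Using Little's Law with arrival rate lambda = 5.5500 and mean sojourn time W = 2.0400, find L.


Little's Law: L = lambda * W
= 5.5500 * 2.0400
= 11.3220

11.3220


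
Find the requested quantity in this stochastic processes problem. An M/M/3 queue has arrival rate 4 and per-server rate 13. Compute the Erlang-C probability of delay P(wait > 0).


a = lambda/mu = 0.3077
rho = a/c = 0.1026
Erlang-C formula applied:
C(c,a) = 0.0040

0.0040


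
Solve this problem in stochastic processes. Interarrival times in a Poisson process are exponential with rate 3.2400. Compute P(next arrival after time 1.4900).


P(X > t) = exp(-lambda * t)
= exp(-3.2400 * 1.4900)
= exp(-4.8276) = 0.0080

0.0080


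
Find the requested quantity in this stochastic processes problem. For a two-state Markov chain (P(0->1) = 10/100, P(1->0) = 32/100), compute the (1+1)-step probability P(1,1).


P^2 = P^1 * P^1
Computing via matrix multiplication of the transition matrix.
Entry (1,1) of P^2 = 0.4944

0.4944


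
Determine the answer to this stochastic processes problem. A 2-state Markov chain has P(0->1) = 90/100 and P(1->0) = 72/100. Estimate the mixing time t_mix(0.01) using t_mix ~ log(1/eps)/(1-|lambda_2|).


lambda_2 = |1 - p01 - p10| = |1 - 0.9000 - 0.7200| = 0.6200
t_mix ~ log(1/eps)/(1 - |lambda_2|)
= log(100)/(1 - 0.6200) = 4.6052/0.3800
= 12.1189

12.1189


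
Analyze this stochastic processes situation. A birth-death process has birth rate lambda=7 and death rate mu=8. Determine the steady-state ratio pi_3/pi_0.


For birth-death process, pi_n/pi_0 = (lambda/mu)^n
= (7/8)^3
= 0.6699

0.6699


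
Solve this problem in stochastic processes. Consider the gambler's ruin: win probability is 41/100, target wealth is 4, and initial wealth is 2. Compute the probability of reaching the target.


Gambler's ruin formula:
r = q/p = 0.5900/0.4100 = 1.4390
P(win) = (1 - r^i)/(1 - r^N)
= (1 - 1.4390^2)/(1 - 1.4390^4)
= 0.3256

0.3256


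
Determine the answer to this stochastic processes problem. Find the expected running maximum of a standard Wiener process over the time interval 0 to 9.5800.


E(max B(s)) = sqrt(2t/pi)
= sqrt(2*9.5800/pi)
= sqrt(6.0988)
= 2.4696

2.4696


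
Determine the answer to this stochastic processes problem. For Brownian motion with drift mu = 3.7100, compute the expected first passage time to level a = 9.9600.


Expected first passage time = a/mu
= 9.9600/3.7100
= 2.6846

2.6846


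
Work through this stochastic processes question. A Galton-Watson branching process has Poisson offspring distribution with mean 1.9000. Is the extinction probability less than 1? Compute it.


Since mu = 1.9000 > 1, extinction prob q < 1.
Solve s = exp(mu*(s-1)) iteratively.
q = 0.2328

0.2328


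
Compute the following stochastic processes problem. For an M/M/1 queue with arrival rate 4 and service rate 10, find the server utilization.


rho = lambda/mu
= 4/10
= 0.4000

0.4000


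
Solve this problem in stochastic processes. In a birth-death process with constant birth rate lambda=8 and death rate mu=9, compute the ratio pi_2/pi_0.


For birth-death process, pi_n/pi_0 = (lambda/mu)^n
= (8/9)^2
= 0.7901

0.7901


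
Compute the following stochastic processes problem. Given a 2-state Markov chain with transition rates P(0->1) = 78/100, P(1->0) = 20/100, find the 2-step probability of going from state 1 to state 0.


Computing P^2 by matrix multiplication.
P = [[0.2200, 0.7800], [0.2000, 0.8000]]
After raising P to the power 2:
P^2(1,0) = 0.2040

0.2040


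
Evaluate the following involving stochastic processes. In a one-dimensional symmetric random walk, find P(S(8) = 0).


P(S(8) = 0) = C(8,4) / 4^4
= 70 / 256
= 0.2734

0.2734


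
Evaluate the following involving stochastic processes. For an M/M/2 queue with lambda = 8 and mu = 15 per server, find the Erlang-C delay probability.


a = lambda/mu = 0.5333
rho = a/c = 0.2667
Erlang-C formula applied:
C(c,a) = 0.1123

0.1123


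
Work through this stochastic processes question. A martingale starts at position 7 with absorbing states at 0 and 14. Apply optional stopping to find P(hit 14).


By optional stopping theorem: E(M at tau) = M(0) = 7
P(hit 14)*14 + P(hit 0)*0 = 7
P(hit 14) = (7 - 0)/(14 - 0) = 1/2 = 0.5000

0.5000


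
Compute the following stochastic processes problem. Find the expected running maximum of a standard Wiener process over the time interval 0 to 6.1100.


E(max B(s)) = sqrt(2t/pi)
= sqrt(2*6.1100/pi)
= sqrt(3.8897)
= 1.9722

1.9722


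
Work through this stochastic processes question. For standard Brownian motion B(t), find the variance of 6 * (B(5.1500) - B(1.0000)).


Var(alpha*(B(t)-B(s))) = alpha^2 * (t-s)
= 6^2 * (5.1500 - 1.0000)
= 36 * 4.1500
= 149.4000

149.4000


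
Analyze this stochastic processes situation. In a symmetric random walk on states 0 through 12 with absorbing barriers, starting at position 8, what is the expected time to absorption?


For symmetric RW on 0,...,N with absorbing barriers, E(i) = i*(N-i)
E(8) = 8 * 4 = 32

32


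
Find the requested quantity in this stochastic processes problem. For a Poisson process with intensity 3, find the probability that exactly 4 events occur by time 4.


P(N(t)=k) = (lambda*t)^k * exp(-lambda*t) / k!
lambda*t = 12
= 12^4 * exp(-12) / 4!
= 20736 * 6.1442e-06 / 24
= 0.0053

0.0053


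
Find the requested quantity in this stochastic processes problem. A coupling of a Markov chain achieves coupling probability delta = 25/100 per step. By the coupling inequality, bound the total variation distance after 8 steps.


TV distance bound <= (1-delta)^n
= (1 - 0.2500)^8
= 0.7500^8
= 0.1001

0.1001


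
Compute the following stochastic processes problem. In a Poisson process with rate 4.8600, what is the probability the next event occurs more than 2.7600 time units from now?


P(X > t) = exp(-lambda * t)
= exp(-4.8600 * 2.7600)
= exp(-13.4136) = 1.4947e-06

1.4947e-06


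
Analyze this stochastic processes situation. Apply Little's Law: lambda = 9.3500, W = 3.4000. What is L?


Little's Law: L = lambda * W
= 9.3500 * 3.4000
= 31.7900

31.7900


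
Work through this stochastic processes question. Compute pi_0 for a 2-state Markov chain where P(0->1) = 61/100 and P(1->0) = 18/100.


Stationary distribution: pi_0 = p10/(p01+p10), pi_1 = p01/(p01+p10)
p01 = 0.6100, p10 = 0.1800
pi_0 = 0.2278

0.2278


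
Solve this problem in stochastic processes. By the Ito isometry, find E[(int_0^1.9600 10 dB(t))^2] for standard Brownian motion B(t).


By Ito isometry: E[(int f dB)^2] = int f^2 dt
= 10^2 * 1.9600
= 100 * 1.9600 = 196.0000

196.0000


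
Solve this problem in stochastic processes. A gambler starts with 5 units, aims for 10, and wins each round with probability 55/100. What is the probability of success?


Gambler's ruin formula:
r = q/p = 0.4500/0.5500 = 0.8182
P(win) = (1 - r^i)/(1 - r^N)
= (1 - 0.8182^5)/(1 - 0.8182^10)
= 0.7317

0.7317


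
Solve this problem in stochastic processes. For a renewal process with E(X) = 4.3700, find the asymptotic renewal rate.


Long-run renewal rate = 1/E(X)
= 1/4.3700
= 0.2288

0.2288


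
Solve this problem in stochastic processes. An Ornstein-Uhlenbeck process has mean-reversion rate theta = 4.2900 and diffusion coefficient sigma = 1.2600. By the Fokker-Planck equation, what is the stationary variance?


Stationary variance = sigma^2 / (2*theta)
= 1.2600^2 / (2*4.2900)
= 1.5876 / 8.5800
= 0.1850

0.1850


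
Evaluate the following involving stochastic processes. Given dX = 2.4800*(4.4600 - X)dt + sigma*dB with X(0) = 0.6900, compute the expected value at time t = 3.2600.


E[X(t)] = mu + (X(0) - mu)*exp(-theta*t)
= 4.4600 + (0.6900 - 4.4600)*exp(-2.4800*3.2600)
= 4.4600 + -3.7700 * 3.0819e-04
= 4.4588

4.4588


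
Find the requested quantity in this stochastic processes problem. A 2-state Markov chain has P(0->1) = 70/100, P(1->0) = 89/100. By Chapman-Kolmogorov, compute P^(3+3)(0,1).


P^6 = P^3 * P^3
Computing via matrix multiplication of the transition matrix.
Entry (0,1) of P^6 = 0.4217

0.4217


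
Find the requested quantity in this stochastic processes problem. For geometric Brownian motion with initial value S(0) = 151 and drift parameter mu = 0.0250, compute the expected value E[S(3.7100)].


E[S(t)] = S(0) * exp(mu * t)
= 151 * exp(0.0250 * 3.7100)
= 151 * 1.0972
= 165.6753

165.6753


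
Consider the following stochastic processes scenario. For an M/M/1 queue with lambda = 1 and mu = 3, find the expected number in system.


rho = 1/3 = 0.3333
L = rho/(1-rho)
= 0.3333/0.6667
= 0.5000

0.5000


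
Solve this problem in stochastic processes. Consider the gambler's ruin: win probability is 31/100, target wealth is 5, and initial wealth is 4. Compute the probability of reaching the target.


Gambler's ruin formula:
r = q/p = 0.6900/0.3100 = 2.2258
P(win) = (1 - r^i)/(1 - r^N)
= (1 - 2.2258^4)/(1 - 2.2258^5)
= 0.4390

0.4390


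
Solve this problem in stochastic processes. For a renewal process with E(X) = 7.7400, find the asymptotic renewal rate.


Long-run renewal rate = 1/E(X)
= 1/7.7400
= 0.1292

0.1292


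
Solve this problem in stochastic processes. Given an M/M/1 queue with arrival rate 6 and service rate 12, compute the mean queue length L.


rho = 6/12 = 0.5000
L = rho/(1-rho)
= 0.5000/0.5000
= 1.0000

1.0000


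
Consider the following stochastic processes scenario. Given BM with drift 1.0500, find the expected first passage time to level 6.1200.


Expected first passage time = a/mu
= 6.1200/1.0500
= 5.8286

5.8286


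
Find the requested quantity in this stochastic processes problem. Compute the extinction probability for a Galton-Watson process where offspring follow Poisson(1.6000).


Since mu = 1.6000 > 1, extinction prob q < 1.
Solve s = exp(mu*(s-1)) iteratively.
q = 0.3580

0.3580


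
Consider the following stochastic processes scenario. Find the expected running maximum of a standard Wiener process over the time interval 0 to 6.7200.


E(max B(s)) = sqrt(2t/pi)
= sqrt(2*6.7200/pi)
= sqrt(4.2781)
= 2.0684

2.0684


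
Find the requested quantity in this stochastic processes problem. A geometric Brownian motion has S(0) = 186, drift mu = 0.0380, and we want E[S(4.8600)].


E[S(t)] = S(0) * exp(mu * t)
= 186 * exp(0.0380 * 4.8600)
= 186 * 1.2028
= 223.7270

223.7270


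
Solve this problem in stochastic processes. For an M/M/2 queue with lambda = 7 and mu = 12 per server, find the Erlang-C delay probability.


a = lambda/mu = 0.5833
rho = a/c = 0.2917
Erlang-C formula applied:
C(c,a) = 0.1317

0.1317


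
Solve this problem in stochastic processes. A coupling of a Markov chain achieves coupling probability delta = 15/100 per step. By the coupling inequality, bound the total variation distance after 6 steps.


TV distance bound <= (1-delta)^n
= (1 - 0.1500)^6
= 0.8500^6
= 0.3771

0.3771


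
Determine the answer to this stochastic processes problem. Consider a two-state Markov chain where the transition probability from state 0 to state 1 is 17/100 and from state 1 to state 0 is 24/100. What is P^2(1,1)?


Computing P^2 by matrix multiplication.
P = [[0.8300, 0.1700], [0.2400, 0.7600]]
After raising P to the power 2:
P^2(1,1) = 0.6184

0.6184


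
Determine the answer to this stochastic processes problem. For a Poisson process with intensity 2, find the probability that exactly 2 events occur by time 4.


P(N(t)=k) = (lambda*t)^k * exp(-lambda*t) / k!
lambda*t = 8
= 8^2 * exp(-8) / 2!
= 64 * 3.3546e-04 / 2
= 0.0107

0.0107


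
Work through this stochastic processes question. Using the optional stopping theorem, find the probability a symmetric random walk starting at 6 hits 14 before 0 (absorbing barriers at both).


By optional stopping theorem: E(M at tau) = M(0) = 6
P(hit 14)*14 + P(hit 0)*0 = 6
P(hit 14) = (6 - 0)/(14 - 0) = 3/7 = 0.4286

0.4286


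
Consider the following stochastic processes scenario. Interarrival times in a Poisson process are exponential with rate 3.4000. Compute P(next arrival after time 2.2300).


P(X > t) = exp(-lambda * t)
= exp(-3.4000 * 2.2300)
= exp(-7.5820) = 5.0954e-04

5.0954e-04


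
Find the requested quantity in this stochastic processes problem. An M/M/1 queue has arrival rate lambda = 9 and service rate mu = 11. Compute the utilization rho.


rho = lambda/mu
= 9/11
= 0.8182

0.8182


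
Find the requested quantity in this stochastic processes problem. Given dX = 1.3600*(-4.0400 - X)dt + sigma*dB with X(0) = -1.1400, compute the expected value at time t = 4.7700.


E[X(t)] = mu + (X(0) - mu)*exp(-theta*t)
= -4.0400 + (-1.1400 - -4.0400)*exp(-1.3600*4.7700)
= -4.0400 + 2.9000 * 0.0015
= -4.0356

-4.0356


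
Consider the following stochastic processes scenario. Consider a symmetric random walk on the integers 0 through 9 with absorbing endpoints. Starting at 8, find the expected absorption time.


For symmetric RW on 0,...,N with absorbing barriers, E(i) = i*(N-i)
E(8) = 8 * 1 = 8

8


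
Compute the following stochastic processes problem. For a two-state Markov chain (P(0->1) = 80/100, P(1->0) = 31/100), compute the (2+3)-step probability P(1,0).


P^5 = P^2 * P^3
Computing via matrix multiplication of the transition matrix.
Entry (1,0) of P^5 = 0.2793

0.2793


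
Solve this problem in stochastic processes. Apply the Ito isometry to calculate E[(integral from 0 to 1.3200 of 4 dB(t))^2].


By Ito isometry: E[(int f dB)^2] = int f^2 dt
= 4^2 * 1.3200
= 16 * 1.3200 = 21.1200

21.1200


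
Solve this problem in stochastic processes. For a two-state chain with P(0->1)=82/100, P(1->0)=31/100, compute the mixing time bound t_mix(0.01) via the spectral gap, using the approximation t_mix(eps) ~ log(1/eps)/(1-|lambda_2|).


lambda_2 = |1 - p01 - p10| = |1 - 0.8200 - 0.3100| = 0.1300
t_mix ~ log(1/eps)/(1 - |lambda_2|)
= log(100)/(1 - 0.1300) = 4.6052/0.8700
= 5.2933

5.2933


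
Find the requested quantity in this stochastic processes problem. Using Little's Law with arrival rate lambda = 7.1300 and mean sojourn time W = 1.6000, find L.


Little's Law: L = lambda * W
= 7.1300 * 1.6000
= 11.4080

11.4080


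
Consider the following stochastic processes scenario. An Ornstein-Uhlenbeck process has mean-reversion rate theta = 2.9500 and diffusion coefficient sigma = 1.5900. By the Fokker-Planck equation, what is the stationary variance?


Stationary variance = sigma^2 / (2*theta)
= 1.5900^2 / (2*2.9500)
= 2.5281 / 5.9000
= 0.4285

0.4285


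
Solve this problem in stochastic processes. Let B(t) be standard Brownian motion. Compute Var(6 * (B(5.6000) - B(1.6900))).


Var(alpha*(B(t)-B(s))) = alpha^2 * (t-s)
= 6^2 * (5.6000 - 1.6900)
= 36 * 3.9100
= 140.7600

140.7600


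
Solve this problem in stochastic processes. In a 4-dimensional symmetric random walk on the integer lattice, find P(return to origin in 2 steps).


P(return in 2 steps) = P(reverse first step) = 1/(2d)
= 1/8
= 0.1250

0.1250


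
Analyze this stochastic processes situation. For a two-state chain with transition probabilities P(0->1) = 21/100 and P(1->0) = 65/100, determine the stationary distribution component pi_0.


Stationary distribution: pi_0 = p10/(p01+p10), pi_1 = p01/(p01+p10)
p01 = 0.2100, p10 = 0.6500
pi_0 = 0.7558

0.7558


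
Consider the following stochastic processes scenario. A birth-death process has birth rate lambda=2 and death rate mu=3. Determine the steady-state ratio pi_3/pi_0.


For birth-death process, pi_n/pi_0 = (lambda/mu)^n
= (2/3)^3
= 0.2963

0.2963


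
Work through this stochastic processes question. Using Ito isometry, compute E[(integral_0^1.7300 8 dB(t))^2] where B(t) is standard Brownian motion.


By Ito isometry: E[(int f dB)^2] = int f^2 dt
= 8^2 * 1.7300
= 64 * 1.7300 = 110.7200

110.7200


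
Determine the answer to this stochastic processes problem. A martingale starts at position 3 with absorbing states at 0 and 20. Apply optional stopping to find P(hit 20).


By optional stopping theorem: E(M at tau) = M(0) = 3
P(hit 20)*20 + P(hit 0)*0 = 3
P(hit 20) = (3 - 0)/(20 - 0) = 3/20 = 0.1500

0.1500


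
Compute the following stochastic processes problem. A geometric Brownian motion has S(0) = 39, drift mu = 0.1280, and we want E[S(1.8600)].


E[S(t)] = S(0) * exp(mu * t)
= 39 * exp(0.1280 * 1.8600)
= 39 * 1.2688
= 49.4836

49.4836


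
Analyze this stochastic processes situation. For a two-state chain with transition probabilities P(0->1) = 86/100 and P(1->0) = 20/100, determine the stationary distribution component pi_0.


Stationary distribution: pi_0 = p10/(p01+p10), pi_1 = p01/(p01+p10)
p01 = 0.8600, p10 = 0.2000
pi_0 = 0.1887

0.1887


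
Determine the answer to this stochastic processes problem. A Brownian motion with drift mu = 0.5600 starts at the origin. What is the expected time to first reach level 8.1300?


Expected first passage time = a/mu
= 8.1300/0.5600
= 14.5179

14.5179


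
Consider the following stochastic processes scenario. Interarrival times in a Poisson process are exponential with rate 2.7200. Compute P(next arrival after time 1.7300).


P(X > t) = exp(-lambda * t)
= exp(-2.7200 * 1.7300)
= exp(-4.7056) = 0.0090

0.0090


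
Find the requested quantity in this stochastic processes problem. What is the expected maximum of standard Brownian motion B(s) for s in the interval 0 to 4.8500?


E(max B(s)) = sqrt(2t/pi)
= sqrt(2*4.8500/pi)
= sqrt(3.0876)
= 1.7572

1.7572


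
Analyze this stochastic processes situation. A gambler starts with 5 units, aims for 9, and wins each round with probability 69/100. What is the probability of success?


Gambler's ruin formula:
r = q/p = 0.3100/0.6900 = 0.4493
P(win) = (1 - r^i)/(1 - r^N)
= (1 - 0.4493^5)/(1 - 0.4493^9)
= 0.9824

0.9824


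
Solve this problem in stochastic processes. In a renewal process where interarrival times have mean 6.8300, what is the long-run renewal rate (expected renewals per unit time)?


Long-run renewal rate = 1/E(X)
= 1/6.8300
= 0.1464

0.1464


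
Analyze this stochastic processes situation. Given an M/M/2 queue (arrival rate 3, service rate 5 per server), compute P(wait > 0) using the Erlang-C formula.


a = lambda/mu = 0.6000
rho = a/c = 0.3000
Erlang-C formula applied:
C(c,a) = 0.1385

0.1385
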